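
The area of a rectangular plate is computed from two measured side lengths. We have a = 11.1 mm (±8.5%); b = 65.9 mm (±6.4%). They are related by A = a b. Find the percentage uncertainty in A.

Relative error in a monomial: (δA/A)² = Σ (nᵢ · δxᵢ/xᵢ)².
  (1·δa/a)² = (1×0.0850)² = 0.00723;  (1·δb/b)² = (1×0.0640)² = 0.00410
δA/A = √(0.0113) = 0.106

10.6%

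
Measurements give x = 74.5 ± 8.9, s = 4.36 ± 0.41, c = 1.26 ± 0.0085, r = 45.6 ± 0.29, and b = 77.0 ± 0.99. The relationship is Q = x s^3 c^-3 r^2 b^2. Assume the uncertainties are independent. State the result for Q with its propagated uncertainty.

(3.81 ± 1.17) × 10^10

Relative error in a monomial: (δQ/Q)² = Σ (nᵢ · δxᵢ/xᵢ)².
  (1·δx/x)² = (1×0.119)² = 0.0143;  (3·δs/s)² = (3×0.0940)² = 0.0796;  (-3·δc/c)² = (-3×0.00675)² = 0.000410;  (2·δr/r)² = (2×0.00636)² = 0.000162;  (2·δb/b)² = (2×0.0129)² = 0.000661
δQ/Q = √(0.0951) = 0.308
Q = 3.81e+10, so δQ = 0.308 × 3.81e+10 = 1.17e+10.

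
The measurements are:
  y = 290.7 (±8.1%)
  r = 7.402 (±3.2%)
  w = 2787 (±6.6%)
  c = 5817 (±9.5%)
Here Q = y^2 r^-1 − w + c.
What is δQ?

Let p = y^2·r^-1 = 11420. δp/p = √((2·δy/y)² + (-1·δr/r)²) = √(0.0262 + 0.00102) = 0.165, so δp = 1890.
Q = p − w + c: δQ = √(δp² + δw² + δc²) = √(3.55e+06 + 33800 + 3.05e+05) = 1970

1970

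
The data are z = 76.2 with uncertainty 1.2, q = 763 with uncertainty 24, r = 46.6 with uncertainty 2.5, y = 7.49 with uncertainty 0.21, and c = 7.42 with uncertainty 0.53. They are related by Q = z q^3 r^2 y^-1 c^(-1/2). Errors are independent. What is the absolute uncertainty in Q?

Products/powers → add relative errors in quadrature, weighted by exponent:
  (1·δz/z)² = (1×0.0157)² = 0.000248;  (3·δq/q)² = (3×0.0315)² = 0.00890;  (2·δr/r)² = (2×0.0536)² = 0.0115;  (-1·δy/y)² = (-1×0.0280)² = 0.000786;  (−½·δc/c)² = (-0.5×0.0714)² = 0.00128
δQ/Q = √(0.0227) = 0.151
Q = 3.6e+12, so δQ = 0.151 × 3.6e+12 = 5.43e+11.

5.43e+11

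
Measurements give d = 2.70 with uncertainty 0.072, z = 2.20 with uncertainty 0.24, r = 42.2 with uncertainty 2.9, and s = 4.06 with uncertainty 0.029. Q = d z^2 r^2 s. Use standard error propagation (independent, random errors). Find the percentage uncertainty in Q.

Q is a product of powers, so relative uncertainties combine in quadrature:
  (1·δd/d)² = (1×0.0267)² = 0.000711;  (2·δz/z)² = (2×0.109)² = 0.0476;  (2·δr/r)² = (2×0.0687)² = 0.0189;  (1·δs/s)² = (1×0.00714)² = 5.1e-05
δQ/Q = √(0.0673) = 0.259

25.9%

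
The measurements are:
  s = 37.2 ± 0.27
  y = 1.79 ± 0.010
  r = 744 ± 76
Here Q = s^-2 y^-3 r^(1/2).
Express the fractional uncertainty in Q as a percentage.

5.57%

Products/powers → add relative errors in quadrature, weighted by exponent:
  (-2·δs/s)² = (-2×0.00726)² = 0.000211;  (-3·δy/y)² = (-3×0.00559)² = 0.000281;  (½·δr/r)² = (0.5×0.102)² = 0.00261
δQ/Q = √(0.00310) = 0.0557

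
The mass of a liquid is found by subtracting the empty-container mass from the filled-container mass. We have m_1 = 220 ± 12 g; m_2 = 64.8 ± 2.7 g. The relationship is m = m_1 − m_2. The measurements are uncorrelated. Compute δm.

12.3 g

Each term contributes (cᵢ δxᵢ)² to (δm)²:
  (δm_1)² = 144;  (δm_2)² = 7.29
δm = √(151) = 12.3 g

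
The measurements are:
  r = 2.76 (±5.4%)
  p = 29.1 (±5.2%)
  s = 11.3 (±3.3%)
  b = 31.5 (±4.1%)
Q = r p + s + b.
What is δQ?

Let w = r·p = 80.3. δw/w = √((1·δr/r)² + (1·δp/p)²) = √(0.00292 + 0.00270) = 0.0750, so δw = 6.02.
Q = w + s + b: δQ = √(δw² + δs² + δb²) = √(36.3 + 0.139 + 1.67) = 6.17

6.17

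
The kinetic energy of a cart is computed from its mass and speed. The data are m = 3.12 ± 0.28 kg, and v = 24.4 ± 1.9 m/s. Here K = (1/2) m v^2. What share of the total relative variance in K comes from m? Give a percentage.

24.9%

(δK/K)² = (1·δm/m)² + (2·δv/v)²
  m term: (1×0.0897)² = 0.00805
  v term: (2×0.0779)² = 0.0243
Total = 0.0323. Share from m = 0.00805/0.0323 = 0.249.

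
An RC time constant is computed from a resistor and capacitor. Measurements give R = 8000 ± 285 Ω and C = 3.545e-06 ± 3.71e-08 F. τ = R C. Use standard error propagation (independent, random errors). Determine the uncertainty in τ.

0.00105 s

Relative error in a monomial: (δτ/τ)² = Σ (nᵢ · δxᵢ/xᵢ)².
  (1·δR/R)² = (1×0.0356)² = 0.00127;  (1·δC/C)² = (1×0.0105)² = 0.000110
δτ/τ = √(0.00138) = 0.0371
τ = 0.02836 s, so δτ = 0.0371 × 0.02836 = 0.00105 s.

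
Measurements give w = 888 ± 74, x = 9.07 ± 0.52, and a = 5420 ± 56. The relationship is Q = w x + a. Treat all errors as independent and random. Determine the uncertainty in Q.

Let p = w·x = 8050. δp/p = √((1·δw/w)² + (1·δx/x)²) = √(0.00694 + 0.00329) = 0.101, so δp = 815.
Q = p + a: δQ = √(δp² + δa²) = √(6.64e+05 + 3140) = 817

817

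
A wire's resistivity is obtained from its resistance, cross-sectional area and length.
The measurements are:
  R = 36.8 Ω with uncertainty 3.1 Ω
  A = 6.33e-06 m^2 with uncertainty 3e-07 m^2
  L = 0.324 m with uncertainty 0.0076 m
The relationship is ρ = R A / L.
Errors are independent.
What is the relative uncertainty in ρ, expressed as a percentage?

9.95%

Relative error in a monomial: (δρ/ρ)² = Σ (nᵢ · δxᵢ/xᵢ)².
  (1·δR/R)² = (1×0.0842)² = 0.00710;  (1·δA/A)² = (1×0.0474)² = 0.00225;  (-1·δL/L)² = (-1×0.0235)² = 0.000550
δρ/ρ = √(0.00989) = 0.0995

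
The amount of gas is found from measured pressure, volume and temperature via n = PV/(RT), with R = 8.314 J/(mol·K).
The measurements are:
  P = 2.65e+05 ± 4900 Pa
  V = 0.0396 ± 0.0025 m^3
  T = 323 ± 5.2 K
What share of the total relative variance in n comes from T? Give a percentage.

(δn/n)² = (1·δP/P)² + (1·δV/V)² + (-1·δT/T)²
  P term: (1×0.0185)² = 0.000342
  V term: (1×0.0631)² = 0.00399
  T term: (-1×0.0161)² = 0.000259
Total = 0.00459. Share from T = 0.000259/0.00459 = 0.0565.

5.65%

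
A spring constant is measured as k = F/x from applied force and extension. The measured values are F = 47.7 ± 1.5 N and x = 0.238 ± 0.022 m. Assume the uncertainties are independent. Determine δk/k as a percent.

9.76%

k is a product of powers, so relative uncertainties combine in quadrature:
  (1·δF/F)² = (1×0.0314)² = 0.000989;  (-1·δx/x)² = (-1×0.0924)² = 0.00854
δk/k = √(0.00953) = 0.0976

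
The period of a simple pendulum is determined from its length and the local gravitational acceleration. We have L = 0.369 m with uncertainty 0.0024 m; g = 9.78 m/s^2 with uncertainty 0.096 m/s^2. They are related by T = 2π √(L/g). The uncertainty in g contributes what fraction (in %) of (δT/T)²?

69.5%

(δT/T)² = (½·δL/L)² + (−½·δg/g)²
  L term: (0.5×0.00650)² = 1.06e-05
  g term: (-0.5×0.00982)² = 2.41e-05
Total = 3.47e-05. Share from g = 2.41e-05/3.47e-05 = 0.695.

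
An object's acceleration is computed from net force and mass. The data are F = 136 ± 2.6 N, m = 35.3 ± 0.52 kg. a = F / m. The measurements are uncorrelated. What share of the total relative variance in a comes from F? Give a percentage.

62.7%

(δa/a)² = (1·δF/F)² + (-1·δm/m)²
  F term: (1×0.0191)² = 0.000365
  m term: (-1×0.0147)² = 0.000217
Total = 0.000582. Share from F = 0.000365/0.000582 = 0.627.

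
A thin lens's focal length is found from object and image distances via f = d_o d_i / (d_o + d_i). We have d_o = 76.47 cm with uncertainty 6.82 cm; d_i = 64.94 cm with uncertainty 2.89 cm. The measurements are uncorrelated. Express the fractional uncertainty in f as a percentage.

∂f/∂d_o = (d_i/(d_o+d_i))² = 0.211;  ∂f/∂d_i = (d_o/(d_o+d_i))² = 0.292
δf = √((∂f/∂d_o · δd_o)² + (∂f/∂d_i · δd_i)²) = √(2.07 + 0.714) = 1.67 cm
f = 35.12 cm, so δf/f = 1.67/35.12 = 0.0475.

4.75%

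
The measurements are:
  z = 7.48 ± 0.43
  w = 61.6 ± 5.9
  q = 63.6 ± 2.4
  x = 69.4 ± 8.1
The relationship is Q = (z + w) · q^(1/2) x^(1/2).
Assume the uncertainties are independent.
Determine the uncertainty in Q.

483

Let u = z + w = 69.1. δu = √(δz² + δw²) = √(0.185 + 34.8) = 5.92, so δu/u = 0.0856.
Q is then a monomial in u, q, x:
δQ/Q = √((δu/u)² + (½·δq/q)² + (½·δx/x)²) = √(0.00733 + 0.000356 + 0.00341) = 0.105
Q = 4590, so δQ = 0.105 × 4590 = 483.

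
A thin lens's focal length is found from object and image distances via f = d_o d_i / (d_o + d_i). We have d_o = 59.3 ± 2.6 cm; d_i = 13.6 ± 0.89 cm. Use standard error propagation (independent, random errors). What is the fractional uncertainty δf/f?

∂f/∂d_o = (d_i/(d_o+d_i))² = 0.0348;  ∂f/∂d_i = (d_o/(d_o+d_i))² = 0.662
δf = √((∂f/∂d_o · δd_o)² + (∂f/∂d_i · δd_i)²) = √(0.00819 + 0.347) = 0.596 cm
f = 11.1 cm, so δf/f = 0.596/11.1 = 0.0539.

0.0539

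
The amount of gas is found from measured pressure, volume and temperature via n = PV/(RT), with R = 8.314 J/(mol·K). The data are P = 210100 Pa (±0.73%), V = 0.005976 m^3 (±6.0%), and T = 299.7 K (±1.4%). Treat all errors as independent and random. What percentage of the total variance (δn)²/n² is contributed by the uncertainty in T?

5.09%

(δn/n)² = (1·δP/P)² + (1·δV/V)² + (-1·δT/T)²
  P term: (1×0.00730)² = 5.33e-05
  V term: (1×0.0600)² = 0.00360
  T term: (-1×0.0140)² = 0.000196
Total = 0.00385. Share from T = 0.000196/0.00385 = 0.0509.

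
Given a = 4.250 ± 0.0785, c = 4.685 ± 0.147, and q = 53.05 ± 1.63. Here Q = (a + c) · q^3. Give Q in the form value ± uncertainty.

Let u = a + c = 8.935. δu = √(δa² + δc²) = √(0.00616 + 0.0216) = 0.167, so δu/u = 0.0187.
Q is then a monomial in u, q:
δQ/Q = √((δu/u)² + (3·δq/q)²) = √(0.000348 + 0.00850) = 0.0940
Q = 1.334e+06, so δQ = 0.0940 × 1.334e+06 = 1.25e+05.

(1.334 ± 0.125) × 10^6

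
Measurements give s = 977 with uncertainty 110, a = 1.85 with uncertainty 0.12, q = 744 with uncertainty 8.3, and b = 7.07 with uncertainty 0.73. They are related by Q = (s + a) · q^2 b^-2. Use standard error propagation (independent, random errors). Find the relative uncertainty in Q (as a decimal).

Let u = s + a = 979. δu = √(δs² + δa²) = √(12100 + 0.0144) = 110, so δu/u = 0.112.
Q is then a monomial in u, q, b:
δQ/Q = √((δu/u)² + (2·δq/q)² + (-2·δb/b)²) = √(0.0126 + 0.000498 + 0.0426) = 0.236

0.236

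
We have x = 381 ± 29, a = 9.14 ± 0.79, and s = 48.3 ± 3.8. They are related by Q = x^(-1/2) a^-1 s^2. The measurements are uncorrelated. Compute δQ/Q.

0.184

For a monomial Q ∝ x^(-1/2), a^-1, s^2, fractional errors add in quadrature:
  (−½·δx/x)² = (-0.5×0.0761)² = 0.00145;  (-1·δa/a)² = (-1×0.0864)² = 0.00747;  (2·δs/s)² = (2×0.0787)² = 0.0248
δQ/Q = √(0.0337) = 0.184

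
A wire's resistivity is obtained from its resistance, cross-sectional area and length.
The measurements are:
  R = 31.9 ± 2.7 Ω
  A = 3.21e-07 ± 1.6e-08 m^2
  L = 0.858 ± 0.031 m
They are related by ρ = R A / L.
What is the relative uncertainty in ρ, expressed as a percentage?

ρ is a product of powers, so relative uncertainties combine in quadrature:
  (1·δR/R)² = (1×0.0846)² = 0.00716;  (1·δA/A)² = (1×0.0498)² = 0.00248;  (-1·δL/L)² = (-1×0.0361)² = 0.00131
δρ/ρ = √(0.0110) = 0.105

10.5%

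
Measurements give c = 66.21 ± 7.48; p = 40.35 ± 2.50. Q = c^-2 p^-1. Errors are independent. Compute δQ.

1.32e-06

Q is a product of powers, so relative uncertainties combine in quadrature:
  (-2·δc/c)² = (-2×0.113)² = 0.0511;  (-1·δp/p)² = (-1×0.0620)² = 0.00384
δQ/Q = √(0.0549) = 0.234
Q = 5.653e-06, so δQ = 0.234 × 5.653e-06 = 1.32e-06.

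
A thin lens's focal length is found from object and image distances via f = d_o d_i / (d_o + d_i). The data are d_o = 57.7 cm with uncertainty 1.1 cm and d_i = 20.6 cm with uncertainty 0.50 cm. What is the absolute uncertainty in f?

∂f/∂d_o = (d_i/(d_o+d_i))² = 0.0692;  ∂f/∂d_i = (d_o/(d_o+d_i))² = 0.543
δf = √((∂f/∂d_o · δd_o)² + (∂f/∂d_i · δd_i)²) = √(0.00580 + 0.0737) = 0.282 cm

0.282 cm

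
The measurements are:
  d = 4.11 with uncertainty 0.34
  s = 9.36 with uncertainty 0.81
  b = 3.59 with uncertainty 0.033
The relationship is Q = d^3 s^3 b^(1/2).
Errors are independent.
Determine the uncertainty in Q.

Relative error in a monomial: (δQ/Q)² = Σ (nᵢ · δxᵢ/xᵢ)².
  (3·δd/d)² = (3×0.0827)² = 0.0616;  (3·δs/s)² = (3×0.0865)² = 0.0674;  (½·δb/b)² = (0.5×0.00919)² = 2.11e-05
δQ/Q = √(0.129) = 0.359
Q = 1.08e+05, so δQ = 0.359 × 1.08e+05 = 38700.

38700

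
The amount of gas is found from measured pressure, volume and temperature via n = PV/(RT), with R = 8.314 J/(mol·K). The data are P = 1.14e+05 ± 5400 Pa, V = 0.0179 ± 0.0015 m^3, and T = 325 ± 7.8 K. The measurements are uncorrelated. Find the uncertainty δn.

For a monomial n ∝ P, V, T^-1, fractional errors add in quadrature:
  (1·δP/P)² = (1×0.0474)² = 0.00224;  (1·δV/V)² = (1×0.0838)² = 0.00702;  (-1·δT/T)² = (-1×0.0240)² = 0.000576
δn/n = √(0.00984) = 0.0992
n = 0.755 mol, so δn = 0.0992 × 0.755 = 0.0749 mol.

0.0749 mol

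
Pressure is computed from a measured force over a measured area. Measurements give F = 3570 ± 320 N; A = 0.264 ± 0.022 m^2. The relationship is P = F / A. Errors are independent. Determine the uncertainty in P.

1660 Pa

Relative error in a monomial: (δP/P)² = Σ (nᵢ · δxᵢ/xᵢ)².
  (1·δF/F)² = (1×0.0896)² = 0.00803;  (-1·δA/A)² = (-1×0.0833)² = 0.00694
δP/P = √(0.0150) = 0.122
P = 13500 Pa, so δP = 0.122 × 13500 = 1660 Pa.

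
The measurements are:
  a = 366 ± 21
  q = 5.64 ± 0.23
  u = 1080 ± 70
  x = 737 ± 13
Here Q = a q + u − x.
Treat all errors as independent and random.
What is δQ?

Let p = a·q = 2060. δp/p = √((1·δa/a)² + (1·δq/q)²) = √(0.00329 + 0.00166) = 0.0704, so δp = 145.
Q = p + u − x: δQ = √(δp² + δu² + δx²) = √(21100 + 4900 + 169) = 162

162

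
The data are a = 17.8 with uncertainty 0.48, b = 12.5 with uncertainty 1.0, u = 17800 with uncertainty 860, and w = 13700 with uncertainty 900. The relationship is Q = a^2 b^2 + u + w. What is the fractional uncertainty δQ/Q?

0.104

Let p = a^2·b^2 = 49500. δp/p = √((2·δa/a)² + (2·δb/b)²) = √(0.00291 + 0.0256) = 0.169, so δp = 8360.
Q = p + u + w: δQ = √(δp² + δu² + δw²) = √(6.99e+07 + 7.4e+05 + 8.1e+05) = 8450
Q = 81000, so δQ/Q = 8450/81000 = 0.104.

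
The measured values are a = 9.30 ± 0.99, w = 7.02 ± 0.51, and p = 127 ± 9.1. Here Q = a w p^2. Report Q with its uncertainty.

Q is a product of powers, so relative uncertainties combine in quadrature:
  (1·δa/a)² = (1×0.106)² = 0.0113;  (1·δw/w)² = (1×0.0726)² = 0.00528;  (2·δp/p)² = (2×0.0717)² = 0.0205
δQ/Q = √(0.0371) = 0.193
Q = 1.05e+06, so δQ = 0.193 × 1.05e+06 = 2.03e+05.

(1.05 ± 0.203) × 10^6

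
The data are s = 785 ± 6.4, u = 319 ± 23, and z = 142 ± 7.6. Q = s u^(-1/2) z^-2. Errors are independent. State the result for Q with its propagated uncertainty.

0.00218 ± 0.000247

Q is a product of powers, so relative uncertainties combine in quadrature:
  (1·δs/s)² = (1×0.00815)² = 6.65e-05;  (−½·δu/u)² = (-0.5×0.0721)² = 0.00130;  (-2·δz/z)² = (-2×0.0535)² = 0.0115
δQ/Q = √(0.0128) = 0.113
Q = 0.00218, so δQ = 0.113 × 0.00218 = 0.000247.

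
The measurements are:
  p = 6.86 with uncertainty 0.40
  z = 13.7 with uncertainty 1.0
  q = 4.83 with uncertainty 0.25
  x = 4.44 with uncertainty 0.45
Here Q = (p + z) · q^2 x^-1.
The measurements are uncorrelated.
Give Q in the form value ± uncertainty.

Let u = p + z = 20.6. δu = √(δp² + δz²) = √(0.160 + 1.00) = 1.08, so δu/u = 0.0524.
Q is then a monomial in u, q, x:
δQ/Q = √((δu/u)² + (2·δq/q)² + (-1·δx/x)²) = √(0.00274 + 0.0107 + 0.0103) = 0.154
Q = 108, so δQ = 0.154 × 108 = 16.6.

108 ± 16.6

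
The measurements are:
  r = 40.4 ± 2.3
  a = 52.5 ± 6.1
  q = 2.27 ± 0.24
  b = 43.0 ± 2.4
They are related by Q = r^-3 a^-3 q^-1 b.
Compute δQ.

8.06e-10

Q is a product of powers, so relative uncertainties combine in quadrature:
  (-3·δr/r)² = (-3×0.0569)² = 0.0292;  (-3·δa/a)² = (-3×0.116)² = 0.122;  (-1·δq/q)² = (-1×0.106)² = 0.0112;  (1·δb/b)² = (1×0.0558)² = 0.00312
δQ/Q = √(0.165) = 0.406
Q = 1.99e-09, so δQ = 0.406 × 1.99e-09 = 8.06e-10.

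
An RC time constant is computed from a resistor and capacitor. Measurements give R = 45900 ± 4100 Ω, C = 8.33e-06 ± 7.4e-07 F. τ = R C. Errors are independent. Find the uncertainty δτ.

For a monomial τ ∝ R, C, fractional errors add in quadrature:
  (1·δR/R)² = (1×0.0893)² = 0.00798;  (1·δC/C)² = (1×0.0888)² = 0.00789
δτ/τ = √(0.0159) = 0.126
τ = 0.382 s, so δτ = 0.126 × 0.382 = 0.0482 s.

0.0482 s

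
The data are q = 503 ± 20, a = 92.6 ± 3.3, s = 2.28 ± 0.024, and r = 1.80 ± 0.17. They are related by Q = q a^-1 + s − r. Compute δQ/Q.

Let p = q·a^-1 = 5.43. δp/p = √((1·δq/q)² + (-1·δa/a)²) = √(0.00158 + 0.00127) = 0.0534, so δp = 0.290.
Q = p + s − r: δQ = √(δp² + δs² + δr²) = √(0.0841 + 0.000576 + 0.0289) = 0.337
Q = 5.91, so δQ/Q = 0.337/5.91 = 0.0570.

0.0570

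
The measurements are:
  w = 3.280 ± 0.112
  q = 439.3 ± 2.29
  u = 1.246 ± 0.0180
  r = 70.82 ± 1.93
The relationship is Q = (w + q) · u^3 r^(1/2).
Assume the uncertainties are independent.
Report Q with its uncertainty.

7205 ± 329

Let h = w + q = 442.6. δh = √(δw² + δq²) = √(0.0125 + 5.24) = 2.29, so δh/h = 0.00518.
Q is then a monomial in h, u, r:
δQ/Q = √((δh/h)² + (3·δu/u)² + (½·δr/r)²) = √(2.68e-05 + 0.00188 + 0.000186) = 0.0457
Q = 7205, so δQ = 0.0457 × 7205 = 329.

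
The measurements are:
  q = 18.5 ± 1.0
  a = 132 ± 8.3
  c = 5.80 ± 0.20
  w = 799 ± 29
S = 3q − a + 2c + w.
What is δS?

Each term contributes (cᵢ δxᵢ)² to (δS)²:
  (3·δq)² = 9.00;  (δa)² = 68.9;  (2·δc)² = 0.160;  (δw)² = 841
δS = √(919) = 30.3

30.3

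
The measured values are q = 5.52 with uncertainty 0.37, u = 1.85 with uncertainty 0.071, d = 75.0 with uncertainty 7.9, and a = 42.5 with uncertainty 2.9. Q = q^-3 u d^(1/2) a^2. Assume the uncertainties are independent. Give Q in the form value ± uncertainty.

172 ± 43.3

Products/powers → add relative errors in quadrature, weighted by exponent:
  (-3·δq/q)² = (-3×0.0670)² = 0.0404;  (1·δu/u)² = (1×0.0384)² = 0.00147;  (½·δd/d)² = (0.5×0.105)² = 0.00277;  (2·δa/a)² = (2×0.0682)² = 0.0186
δQ/Q = √(0.0633) = 0.252
Q = 172, so δQ = 0.252 × 172 = 43.3.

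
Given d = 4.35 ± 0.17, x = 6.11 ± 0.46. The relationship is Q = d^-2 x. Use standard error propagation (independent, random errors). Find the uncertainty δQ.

Each factor contributes (exponent × relative error)² to (δQ/Q)²:
  (-2·δd/d)² = (-2×0.0391)² = 0.00611;  (1·δx/x)² = (1×0.0753)² = 0.00567
δQ/Q = √(0.0118) = 0.109
Q = 0.323, so δQ = 0.109 × 0.323 = 0.0350.

0.0350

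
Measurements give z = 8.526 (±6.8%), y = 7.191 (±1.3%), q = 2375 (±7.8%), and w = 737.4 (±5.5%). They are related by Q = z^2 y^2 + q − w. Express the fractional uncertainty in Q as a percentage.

10.3%

Let p = z^2·y^2 = 3759. δp/p = √((2·δz/z)² + (2·δy/y)²) = √(0.0185 + 0.000676) = 0.138, so δp = 520.
Q = p + q − w: δQ = √(δp² + δq² + δw²) = √(2.71e+05 + 34300 + 1640) = 554
Q = 5397, so δQ/Q = 554/5397 = 0.103.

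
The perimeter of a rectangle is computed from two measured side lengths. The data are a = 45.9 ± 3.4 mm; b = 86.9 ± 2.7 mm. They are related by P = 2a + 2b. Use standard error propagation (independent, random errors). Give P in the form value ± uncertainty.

Each term contributes (cᵢ δxᵢ)² to (δP)²:
  (2·δa)² = 46.2;  (2·δb)² = 29.2
δP = √(75.4) = 8.68 mm
P = 266 mm.

266 ± 8.68 mm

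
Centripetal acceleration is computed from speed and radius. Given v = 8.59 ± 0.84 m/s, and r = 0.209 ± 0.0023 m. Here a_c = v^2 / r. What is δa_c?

69.2 m/s^2

a_c is a product of powers, so relative uncertainties combine in quadrature:
  (2·δv/v)² = (2×0.0978)² = 0.0383;  (-1·δr/r)² = (-1×0.0110)² = 0.000121
δa_c/a_c = √(0.0384) = 0.196
a_c = 353 m/s^2, so δa_c = 0.196 × 353 = 69.2 m/s^2.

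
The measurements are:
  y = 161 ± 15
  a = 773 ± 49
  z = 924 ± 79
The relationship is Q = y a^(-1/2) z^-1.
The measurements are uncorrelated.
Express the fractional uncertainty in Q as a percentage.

Since Q is a product/quotient, work with relative uncertainties:
  (1·δy/y)² = (1×0.0932)² = 0.00868;  (−½·δa/a)² = (-0.5×0.0634)² = 0.00100;  (-1·δz/z)² = (-1×0.0855)² = 0.00731
δQ/Q = √(0.0170) = 0.130

13.0%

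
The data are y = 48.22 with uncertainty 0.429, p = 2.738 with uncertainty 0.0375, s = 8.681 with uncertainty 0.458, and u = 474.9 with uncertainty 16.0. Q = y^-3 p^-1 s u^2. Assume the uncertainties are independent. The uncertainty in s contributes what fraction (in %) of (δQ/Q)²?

33.8%

(δQ/Q)² = (-3·δy/y)² + (-1·δp/p)² + (1·δs/s)² + (2·δu/u)²
  y term: (-3×0.00890)² = 0.000712
  p term: (-1×0.0137)² = 0.000188
  s term: (1×0.0528)² = 0.00278
  u term: (2×0.0337)² = 0.00454
Total = 0.00822. Share from s = 0.00278/0.00822 = 0.338.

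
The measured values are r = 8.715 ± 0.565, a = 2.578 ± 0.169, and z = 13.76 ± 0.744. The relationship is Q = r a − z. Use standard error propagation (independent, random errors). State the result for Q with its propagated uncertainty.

8.707 ± 2.20

Let p = r·a = 22.47. δp/p = √((1·δr/r)² + (1·δa/a)²) = √(0.00420 + 0.00430) = 0.0922, so δp = 2.07.
Q = p − z: δQ = √(δp² + δz²) = √(4.29 + 0.554) = 2.20
Q = 8.707.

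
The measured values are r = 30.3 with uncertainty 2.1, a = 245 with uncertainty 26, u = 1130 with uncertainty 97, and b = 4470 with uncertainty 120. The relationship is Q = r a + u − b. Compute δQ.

953

Let p = r·a = 7420. δp/p = √((1·δr/r)² + (1·δa/a)²) = √(0.00480 + 0.0113) = 0.127, so δp = 941.
Q = p + u − b: δQ = √(δp² + δu² + δb²) = √(8.85e+05 + 9410 + 14400) = 953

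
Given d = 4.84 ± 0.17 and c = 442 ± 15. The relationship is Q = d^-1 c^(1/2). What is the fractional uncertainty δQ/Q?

For a monomial Q ∝ d^-1, c^(1/2), fractional errors add in quadrature:
  (-1·δd/d)² = (-1×0.0351)² = 0.00123;  (½·δc/c)² = (0.5×0.0339)² = 0.000288
δQ/Q = √(0.00152) = 0.0390

0.0390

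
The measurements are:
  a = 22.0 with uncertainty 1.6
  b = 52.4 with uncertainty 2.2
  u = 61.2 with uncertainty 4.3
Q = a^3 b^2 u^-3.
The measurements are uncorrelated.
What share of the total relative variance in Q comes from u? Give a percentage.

44.8%

(δQ/Q)² = (3·δa/a)² + (2·δb/b)² + (-3·δu/u)²
  a term: (3×0.0727)² = 0.0476
  b term: (2×0.0420)² = 0.00705
  u term: (-3×0.0703)² = 0.0444
Total = 0.0991. Share from u = 0.0444/0.0991 = 0.448.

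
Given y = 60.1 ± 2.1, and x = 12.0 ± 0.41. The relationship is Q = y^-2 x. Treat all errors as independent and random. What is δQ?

0.000258

For a monomial Q ∝ y^-2, x, fractional errors add in quadrature:
  (-2·δy/y)² = (-2×0.0349)² = 0.00488;  (1·δx/x)² = (1×0.0342)² = 0.00117
δQ/Q = √(0.00605) = 0.0778
Q = 0.00332, so δQ = 0.0778 × 0.00332 = 0.000258.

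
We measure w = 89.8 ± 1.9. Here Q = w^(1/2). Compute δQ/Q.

Q ∝ w^(1/2), so δQ/Q = |½| · δw/w = 0.5 × 0.0212 = 0.0106.

0.0106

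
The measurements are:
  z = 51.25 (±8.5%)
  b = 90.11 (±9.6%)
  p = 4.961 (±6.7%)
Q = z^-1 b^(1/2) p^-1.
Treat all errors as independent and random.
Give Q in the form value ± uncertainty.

Q is a product of powers, so relative uncertainties combine in quadrature:
  (-1·δz/z)² = (-1×0.0850)² = 0.00723;  (½·δb/b)² = (0.5×0.0960)² = 0.00230;  (-1·δp/p)² = (-1×0.0670)² = 0.00449
δQ/Q = √(0.0140) = 0.118
Q = 0.03734, so δQ = 0.118 × 0.03734 = 0.00442.

0.03734 ± 0.00442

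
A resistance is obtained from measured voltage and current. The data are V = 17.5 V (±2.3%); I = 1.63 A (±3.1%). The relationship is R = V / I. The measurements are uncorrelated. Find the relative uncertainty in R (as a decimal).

0.0386

Each factor contributes (exponent × relative error)² to (δR/R)²:
  (1·δV/V)² = (1×0.0230)² = 0.000529;  (-1·δI/I)² = (-1×0.0310)² = 0.000961
δR/R = √(0.00149) = 0.0386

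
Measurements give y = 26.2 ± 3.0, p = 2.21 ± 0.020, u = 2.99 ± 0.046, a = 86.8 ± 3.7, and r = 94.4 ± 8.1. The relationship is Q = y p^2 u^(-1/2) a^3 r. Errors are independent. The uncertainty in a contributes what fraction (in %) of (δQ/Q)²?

43.9%

(δQ/Q)² = (1·δy/y)² + (2·δp/p)² + (−½·δu/u)² + (3·δa/a)² + (1·δr/r)²
  y term: (1×0.115)² = 0.0131
  p term: (2×0.00905)² = 0.000328
  u term: (-0.5×0.0154)² = 5.92e-05
  a term: (3×0.0426)² = 0.0164
  r term: (1×0.0858)² = 0.00736
Total = 0.0372. Share from a = 0.0164/0.0372 = 0.439.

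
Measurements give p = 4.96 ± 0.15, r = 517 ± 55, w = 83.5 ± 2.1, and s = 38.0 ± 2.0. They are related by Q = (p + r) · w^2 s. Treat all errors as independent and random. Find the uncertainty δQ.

Let u = p + r = 522. δu = √(δp² + δr²) = √(0.0225 + 3020) = 55.0, so δu/u = 0.105.
Q is then a monomial in u, w, s:
δQ/Q = √((δu/u)² + (2·δw/w)² + (1·δs/s)²) = √(0.0111 + 0.00253 + 0.00277) = 0.128
Q = 1.38e+08, so δQ = 0.128 × 1.38e+08 = 1.77e+07.

1.77e+07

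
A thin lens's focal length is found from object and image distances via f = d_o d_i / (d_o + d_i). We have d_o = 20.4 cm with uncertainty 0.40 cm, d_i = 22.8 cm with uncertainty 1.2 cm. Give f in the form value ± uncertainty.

∂f/∂d_o = (d_i/(d_o+d_i))² = 0.279;  ∂f/∂d_i = (d_o/(d_o+d_i))² = 0.223
δf = √((∂f/∂d_o · δd_o)² + (∂f/∂d_i · δd_i)²) = √(0.0124 + 0.0716) = 0.290 cm
f = 10.8 cm.

10.8 ± 0.290 cm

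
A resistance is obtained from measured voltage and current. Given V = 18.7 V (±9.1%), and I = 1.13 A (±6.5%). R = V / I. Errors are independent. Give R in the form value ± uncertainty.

16.5 ± 1.85 Ω

Relative error in a monomial: (δR/R)² = Σ (nᵢ · δxᵢ/xᵢ)².
  (1·δV/V)² = (1×0.0910)² = 0.00828;  (-1·δI/I)² = (-1×0.0650)² = 0.00423
δR/R = √(0.0125) = 0.112
R = 16.5 Ω, so δR = 0.112 × 16.5 = 1.85 Ω.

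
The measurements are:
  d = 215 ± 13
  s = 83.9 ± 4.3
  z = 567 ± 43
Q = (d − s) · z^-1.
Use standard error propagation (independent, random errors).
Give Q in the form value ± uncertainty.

0.231 ± 0.0298

Let u = d − s = 131. δu = √(δd² + δs²) = √(169 + 18.5) = 13.7, so δu/u = 0.104.
Q is then a monomial in u, z:
δQ/Q = √((δu/u)² + (-1·δz/z)²) = √(0.0109 + 0.00575) = 0.129
Q = 0.231, so δQ = 0.129 × 0.231 = 0.0298.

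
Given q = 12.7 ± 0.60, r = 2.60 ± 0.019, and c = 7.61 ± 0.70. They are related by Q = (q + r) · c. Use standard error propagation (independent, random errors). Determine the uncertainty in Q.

11.6

Let u = q + r = 15.3. δu = √(δq² + δr²) = √(0.360 + 0.000361) = 0.600, so δu/u = 0.0392.
Q is then a monomial in u, c:
δQ/Q = √((δu/u)² + (1·δc/c)²) = √(0.00154 + 0.00846) = 0.100
Q = 116, so δQ = 0.100 × 116 = 11.6.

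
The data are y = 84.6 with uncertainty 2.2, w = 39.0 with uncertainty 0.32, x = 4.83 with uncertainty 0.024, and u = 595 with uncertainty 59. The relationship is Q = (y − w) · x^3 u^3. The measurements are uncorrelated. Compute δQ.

3.27e+11

Let h = y − w = 45.6. δh = √(δy² + δw²) = √(4.84 + 0.102) = 2.22, so δh/h = 0.0488.
Q is then a monomial in h, x, u:
δQ/Q = √((δh/h)² + (3·δx/x)² + (3·δu/u)²) = √(0.00238 + 0.000222 + 0.0885) = 0.302
Q = 1.08e+12, so δQ = 0.302 × 1.08e+12 = 3.27e+11.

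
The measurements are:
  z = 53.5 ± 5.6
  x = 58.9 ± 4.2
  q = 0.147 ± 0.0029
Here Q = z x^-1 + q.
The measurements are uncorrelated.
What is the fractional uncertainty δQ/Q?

Let p = z·x^-1 = 0.908. δp/p = √((1·δz/z)² + (-1·δx/x)²) = √(0.0110 + 0.00508) = 0.127, so δp = 0.115.
Q = p + q: δQ = √(δp² + δq²) = √(0.0132 + 8.41e-06) = 0.115
Q = 1.06, so δQ/Q = 0.115/1.06 = 0.109.

0.109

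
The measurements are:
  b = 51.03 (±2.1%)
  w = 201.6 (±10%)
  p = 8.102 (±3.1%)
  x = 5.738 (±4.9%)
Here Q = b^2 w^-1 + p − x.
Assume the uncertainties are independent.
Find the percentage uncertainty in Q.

9.49%

Let h = b^2·w^-1 = 12.92. δh/h = √((2·δb/b)² + (-1·δw/w)²) = √(0.00176 + 0.0100) = 0.108, so δh = 1.40.
Q = h + p − x: δQ = √(δh² + δp² + δx²) = √(1.96 + 0.0631 + 0.0791) = 1.45
Q = 15.28, so δQ/Q = 1.45/15.28 = 0.0949.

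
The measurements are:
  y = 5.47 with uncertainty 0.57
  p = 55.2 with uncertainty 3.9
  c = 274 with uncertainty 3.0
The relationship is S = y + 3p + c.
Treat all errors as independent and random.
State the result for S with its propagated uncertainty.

Sums and differences: (δS)² = Σ (cᵢ δxᵢ)².
  (δy)² = 0.325;  (3·δp)² = 137;  (δc)² = 9.00
δS = √(146) = 12.1
S = 445.

445 ± 12.1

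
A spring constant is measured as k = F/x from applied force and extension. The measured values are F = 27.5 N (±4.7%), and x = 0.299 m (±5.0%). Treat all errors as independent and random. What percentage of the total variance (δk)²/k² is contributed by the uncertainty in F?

(δk/k)² = (1·δF/F)² + (-1·δx/x)²
  F term: (1×0.0470)² = 0.00221
  x term: (-1×0.0500)² = 0.00250
Total = 0.00471. Share from F = 0.00221/0.00471 = 0.469.

46.9%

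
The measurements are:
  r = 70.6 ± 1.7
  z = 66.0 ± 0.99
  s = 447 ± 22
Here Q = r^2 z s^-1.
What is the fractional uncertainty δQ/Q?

0.0705

For a monomial Q ∝ r^2, z, s^-1, fractional errors add in quadrature:
  (2·δr/r)² = (2×0.0241)² = 0.00232;  (1·δz/z)² = (1×0.0150)² = 0.000225;  (-1·δs/s)² = (-1×0.0492)² = 0.00242
δQ/Q = √(0.00497) = 0.0705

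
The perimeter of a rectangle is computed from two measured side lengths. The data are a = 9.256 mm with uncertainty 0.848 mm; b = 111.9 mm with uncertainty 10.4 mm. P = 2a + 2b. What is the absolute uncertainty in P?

Each term contributes (cᵢ δxᵢ)² to (δP)²:
  (2·δa)² = 2.88;  (2·δb)² = 433
δP = √(436) = 20.9 mm

20.9 mm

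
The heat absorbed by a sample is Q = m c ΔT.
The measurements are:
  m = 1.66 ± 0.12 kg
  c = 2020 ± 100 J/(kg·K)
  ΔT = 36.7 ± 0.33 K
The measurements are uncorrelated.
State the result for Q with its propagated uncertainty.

(1.23 ± 0.108) × 10^5 J

Relative error in a monomial: (δQ/Q)² = Σ (nᵢ · δxᵢ/xᵢ)².
  (1·δm/m)² = (1×0.0723)² = 0.00523;  (1·δc/c)² = (1×0.0495)² = 0.00245;  (1·δΔT/ΔT)² = (1×0.00899)² = 8.09e-05
δQ/Q = √(0.00776) = 0.0881
Q = 1.23e+05 J, so δQ = 0.0881 × 1.23e+05 = 10800 J.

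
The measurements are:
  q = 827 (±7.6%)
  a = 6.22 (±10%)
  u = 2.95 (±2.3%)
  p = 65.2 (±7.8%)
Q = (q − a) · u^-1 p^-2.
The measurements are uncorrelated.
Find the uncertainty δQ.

0.0115

Let w = q − a = 821. δw = √(δq² + δa²) = √(3950 + 0.387) = 62.9, so δw/w = 0.0766.
Q is then a monomial in w, u, p:
δQ/Q = √((δw/w)² + (-1·δu/u)² + (-2·δp/p)²) = √(0.00586 + 0.000529 + 0.0243) = 0.175
Q = 0.0654, so δQ = 0.175 × 0.0654 = 0.0115.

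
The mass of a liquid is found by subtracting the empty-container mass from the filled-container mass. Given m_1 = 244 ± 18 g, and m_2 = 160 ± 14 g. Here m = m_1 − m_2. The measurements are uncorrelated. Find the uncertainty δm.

For a sum/difference, combine absolute errors in quadrature:
  (δm_1)² = 324;  (δm_2)² = 196
δm = √(520) = 22.8 g

22.8 g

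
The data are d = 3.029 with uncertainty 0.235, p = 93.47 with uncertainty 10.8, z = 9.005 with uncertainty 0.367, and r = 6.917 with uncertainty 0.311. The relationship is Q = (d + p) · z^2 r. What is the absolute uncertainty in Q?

Let u = d + p = 96.50. δu = √(δd² + δp²) = √(0.0552 + 117) = 10.8, so δu/u = 0.112.
Q is then a monomial in u, z, r:
δQ/Q = √((δu/u)² + (2·δz/z)² + (1·δr/r)²) = √(0.0125 + 0.00664 + 0.00202) = 0.146
Q = 54130, so δQ = 0.146 × 54130 = 7880.

7880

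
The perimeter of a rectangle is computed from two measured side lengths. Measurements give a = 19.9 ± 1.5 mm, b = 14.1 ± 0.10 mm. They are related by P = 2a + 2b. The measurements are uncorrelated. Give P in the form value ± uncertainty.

P is a linear combination, so absolute uncertainties add in quadrature:
  (2·δa)² = 9.00;  (2·δb)² = 0.0400
δP = √(9.04) = 3.01 mm
P = 68.0 mm.

68.0 ± 3.01 mm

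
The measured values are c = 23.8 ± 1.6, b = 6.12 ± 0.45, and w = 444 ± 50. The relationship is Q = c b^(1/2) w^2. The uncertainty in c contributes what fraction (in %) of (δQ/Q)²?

7.99%

(δQ/Q)² = (1·δc/c)² + (½·δb/b)² + (2·δw/w)²
  c term: (1×0.0672)² = 0.00452
  b term: (0.5×0.0735)² = 0.00135
  w term: (2×0.113)² = 0.0507
Total = 0.0566. Share from c = 0.00452/0.0566 = 0.0799.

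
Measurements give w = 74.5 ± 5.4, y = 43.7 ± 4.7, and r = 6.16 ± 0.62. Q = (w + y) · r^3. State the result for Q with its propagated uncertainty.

Let u = w + y = 118. δu = √(δw² + δy²) = √(29.2 + 22.1) = 7.16, so δu/u = 0.0606.
Q is then a monomial in u, r:
δQ/Q = √((δu/u)² + (3·δr/r)²) = √(0.00367 + 0.0912) = 0.308
Q = 27600, so δQ = 0.308 × 27600 = 8510.

27600 ± 8510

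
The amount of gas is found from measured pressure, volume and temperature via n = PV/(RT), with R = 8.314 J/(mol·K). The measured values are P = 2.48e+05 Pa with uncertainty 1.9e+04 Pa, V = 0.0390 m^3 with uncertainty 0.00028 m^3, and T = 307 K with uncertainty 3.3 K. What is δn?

0.294 mol

Since n is a product/quotient, work with relative uncertainties:
  (1·δP/P)² = (1×0.0766)² = 0.00587;  (1·δV/V)² = (1×0.00718)² = 5.15e-05;  (-1·δT/T)² = (-1×0.0107)² = 0.000116
δn/n = √(0.00604) = 0.0777
n = 3.79 mol, so δn = 0.0777 × 3.79 = 0.294 mol.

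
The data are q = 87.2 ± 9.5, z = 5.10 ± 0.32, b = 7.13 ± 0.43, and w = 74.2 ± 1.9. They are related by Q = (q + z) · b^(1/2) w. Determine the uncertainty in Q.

2020

Let u = q + z = 92.3. δu = √(δq² + δz²) = √(90.2 + 0.102) = 9.51, so δu/u = 0.103.
Q is then a monomial in u, b, w:
δQ/Q = √((δu/u)² + (½·δb/b)² + (1·δw/w)²) = √(0.0106 + 0.000909 + 0.000656) = 0.110
Q = 18300, so δQ = 0.110 × 18300 = 2020.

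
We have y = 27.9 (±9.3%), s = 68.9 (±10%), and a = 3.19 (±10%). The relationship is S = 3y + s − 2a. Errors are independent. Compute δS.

Each term contributes (cᵢ δxᵢ)² to (δS)²:
  (3·δy)² = 60.6;  (δs)² = 47.5;  (2·δa)² = 0.407
δS = √(108) = 10.4

10.4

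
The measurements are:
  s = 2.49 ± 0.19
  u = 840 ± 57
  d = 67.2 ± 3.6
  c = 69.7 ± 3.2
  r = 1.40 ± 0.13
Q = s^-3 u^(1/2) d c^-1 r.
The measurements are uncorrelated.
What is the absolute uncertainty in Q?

For a monomial Q ∝ s^-3, u^(1/2), d, c^-1, r, fractional errors add in quadrature:
  (-3·δs/s)² = (-3×0.0763)² = 0.0524;  (½·δu/u)² = (0.5×0.0679)² = 0.00115;  (1·δd/d)² = (1×0.0536)² = 0.00287;  (-1·δc/c)² = (-1×0.0459)² = 0.00211;  (1·δr/r)² = (1×0.0929)² = 0.00862
δQ/Q = √(0.0672) = 0.259
Q = 2.53, so δQ = 0.259 × 2.53 = 0.657.

0.657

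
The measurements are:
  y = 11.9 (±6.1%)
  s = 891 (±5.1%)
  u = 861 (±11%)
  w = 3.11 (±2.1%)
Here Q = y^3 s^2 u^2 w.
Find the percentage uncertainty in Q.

Relative error in a monomial: (δQ/Q)² = Σ (nᵢ · δxᵢ/xᵢ)².
  (3·δy/y)² = (3×0.0610)² = 0.0335;  (2·δs/s)² = (2×0.0510)² = 0.0104;  (2·δu/u)² = (2×0.110)² = 0.0484;  (1·δw/w)² = (1×0.0210)² = 0.000441
δQ/Q = √(0.0927) = 0.305

30.5%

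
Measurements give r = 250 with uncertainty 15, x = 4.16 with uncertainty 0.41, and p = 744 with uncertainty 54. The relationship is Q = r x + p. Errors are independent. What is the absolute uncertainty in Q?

Let w = r·x = 1040. δw/w = √((1·δr/r)² + (1·δx/x)²) = √(0.00360 + 0.00971) = 0.115, so δw = 120.
Q = w + p: δQ = √(δw² + δp²) = √(14400 + 2920) = 132

132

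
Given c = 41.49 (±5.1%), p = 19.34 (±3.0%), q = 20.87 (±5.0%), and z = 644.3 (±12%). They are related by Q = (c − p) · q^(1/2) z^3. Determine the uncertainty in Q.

1.01e+10

Let u = c − p = 22.15. δu = √(δc² + δp²) = √(4.48 + 0.337) = 2.19, so δu/u = 0.0991.
Q is then a monomial in u, q, z:
δQ/Q = √((δu/u)² + (½·δq/q)² + (3·δz/z)²) = √(0.00981 + 0.000625 + 0.130) = 0.374
Q = 2.706e+10, so δQ = 0.374 × 2.706e+10 = 1.01e+10.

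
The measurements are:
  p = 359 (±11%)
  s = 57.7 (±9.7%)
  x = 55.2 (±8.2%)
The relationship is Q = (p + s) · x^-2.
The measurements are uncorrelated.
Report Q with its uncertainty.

Let u = p + s = 417. δu = √(δp² + δs²) = √(1560 + 31.3) = 39.9, so δu/u = 0.0957.
Q is then a monomial in u, x:
δQ/Q = √((δu/u)² + (-2·δx/x)²) = √(0.00916 + 0.0269) = 0.190
Q = 0.137, so δQ = 0.190 × 0.137 = 0.0260.

0.137 ± 0.0260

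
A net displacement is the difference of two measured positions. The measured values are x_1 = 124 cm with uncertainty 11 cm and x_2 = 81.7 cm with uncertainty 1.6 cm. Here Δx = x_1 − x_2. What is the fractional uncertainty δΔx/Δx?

0.263

For a sum/difference, combine absolute errors in quadrature:
  (δx_1)² = 121;  (δx_2)² = 2.56
δΔx = √(124) = 11.1 cm
Δx = 42.3 cm, so δΔx/Δx = 11.1/42.3 = 0.263.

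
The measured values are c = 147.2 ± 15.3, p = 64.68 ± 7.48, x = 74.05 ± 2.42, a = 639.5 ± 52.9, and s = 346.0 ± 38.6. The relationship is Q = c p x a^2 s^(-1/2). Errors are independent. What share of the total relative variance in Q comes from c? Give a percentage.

(δQ/Q)² = (1·δc/c)² + (1·δp/p)² + (1·δx/x)² + (2·δa/a)² + (−½·δs/s)²
  c term: (1×0.104)² = 0.0108
  p term: (1×0.116)² = 0.0134
  x term: (1×0.0327)² = 0.00107
  a term: (2×0.0827)² = 0.0274
  s term: (-0.5×0.112)² = 0.00311
Total = 0.0557. Share from c = 0.0108/0.0557 = 0.194.

19.4%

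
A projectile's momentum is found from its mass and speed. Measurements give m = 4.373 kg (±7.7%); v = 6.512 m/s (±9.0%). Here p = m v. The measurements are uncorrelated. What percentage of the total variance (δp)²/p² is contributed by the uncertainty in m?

42.3%

(δp/p)² = (1·δm/m)² + (1·δv/v)²
  m term: (1×0.0770)² = 0.00593
  v term: (1×0.0900)² = 0.00810
Total = 0.0140. Share from m = 0.00593/0.0140 = 0.423.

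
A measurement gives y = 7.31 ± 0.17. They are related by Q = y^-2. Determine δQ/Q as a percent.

4.65%

Each factor contributes (exponent × relative error)² to (δQ/Q)²:
  (-2·δy/y)² = (-2×0.0233)² = 0.00216
δQ/Q = √(0.00216) = 0.0465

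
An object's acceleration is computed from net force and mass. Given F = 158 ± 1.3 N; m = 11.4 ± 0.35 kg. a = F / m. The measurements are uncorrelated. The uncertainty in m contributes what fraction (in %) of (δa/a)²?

93.3%

(δa/a)² = (1·δF/F)² + (-1·δm/m)²
  F term: (1×0.00823)² = 6.77e-05
  m term: (-1×0.0307)² = 0.000943
Total = 0.00101. Share from m = 0.000943/0.00101 = 0.933.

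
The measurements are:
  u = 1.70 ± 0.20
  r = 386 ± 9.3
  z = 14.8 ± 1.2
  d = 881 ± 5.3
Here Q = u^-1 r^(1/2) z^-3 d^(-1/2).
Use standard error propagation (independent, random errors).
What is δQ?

Q is a product of powers, so relative uncertainties combine in quadrature:
  (-1·δu/u)² = (-1×0.118)² = 0.0138;  (½·δr/r)² = (0.5×0.0241)² = 0.000145;  (-3·δz/z)² = (-3×0.0811)² = 0.0592;  (−½·δd/d)² = (-0.5×0.00602)² = 9.05e-06
δQ/Q = √(0.0732) = 0.270
Q = 0.000120, so δQ = 0.270 × 0.000120 = 3.25e-05.

3.25e-05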